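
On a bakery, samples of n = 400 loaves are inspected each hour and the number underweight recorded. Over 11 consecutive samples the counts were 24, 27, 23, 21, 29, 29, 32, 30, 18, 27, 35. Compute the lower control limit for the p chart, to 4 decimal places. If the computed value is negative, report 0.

0.0295

p̄ = Σdᵢ / (k·n) = 295 / (11 × 400) = 0.06705
LCL = p̄ − 3·√(p̄(1−p̄)/n) = 0.06705 − 3 × 0.01251 = 0.02953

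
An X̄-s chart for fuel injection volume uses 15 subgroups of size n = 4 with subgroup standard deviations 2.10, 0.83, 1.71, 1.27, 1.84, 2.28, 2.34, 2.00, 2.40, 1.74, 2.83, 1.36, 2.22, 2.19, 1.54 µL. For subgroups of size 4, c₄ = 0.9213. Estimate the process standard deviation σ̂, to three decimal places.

s̄ = (2.10 + 0.83 + 1.71 + 1.27 + 1.84 + 2.28 + 2.34 + 2.00 + 2.40 + 1.74 + 2.83 + 1.36 + 2.22 + 2.19 + 1.54) / 15 = 1.9100
σ̂ = s̄ / c₄ = 1.9100 / 0.9213 = 2.0732

2.073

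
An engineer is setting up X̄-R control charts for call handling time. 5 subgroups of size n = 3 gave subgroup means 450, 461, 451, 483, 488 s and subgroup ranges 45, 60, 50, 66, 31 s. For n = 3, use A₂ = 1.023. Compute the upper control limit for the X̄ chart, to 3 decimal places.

X̄̄ = (450 + 461 + 451 + 483 + 488) / 5 = 2333.0000 / 5 = 466.6000
R̄ = (45 + 60 + 50 + 66 + 31) / 5 = 252.0000 / 5 = 50.4000
UCL = X̄̄ + A₂·R̄ = 466.6000 + 1.023 × 50.4000 = 518.1592

518.159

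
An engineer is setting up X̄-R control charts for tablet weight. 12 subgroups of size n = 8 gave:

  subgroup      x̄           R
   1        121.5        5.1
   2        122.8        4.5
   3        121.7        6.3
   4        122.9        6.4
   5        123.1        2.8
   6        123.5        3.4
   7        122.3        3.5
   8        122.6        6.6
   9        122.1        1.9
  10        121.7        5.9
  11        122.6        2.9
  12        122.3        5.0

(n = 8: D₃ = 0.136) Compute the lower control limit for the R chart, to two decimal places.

R̄ = (5.1 + 4.5 + 6.3 + 6.4 + 2.8 + 3.4 + 3.5 + 6.6 + 1.9 + 5.9 + 2.9 + 5.0) / 12 = 54.3000 / 12 = 4.5250
LCL_R = D₃·R̄ = 0.136 × 4.5250 = 0.6154

0.62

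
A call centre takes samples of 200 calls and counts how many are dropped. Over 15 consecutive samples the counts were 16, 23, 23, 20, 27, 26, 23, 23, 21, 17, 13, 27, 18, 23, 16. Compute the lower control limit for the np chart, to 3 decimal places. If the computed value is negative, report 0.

8.043

p̄ = Σdᵢ / (k·n) = 316 / (15 × 200) = 0.10533
LCL = np̄ − 3·√(np̄(1−p̄)) = 21.0667 − 3 × 4.3414 = 8.0425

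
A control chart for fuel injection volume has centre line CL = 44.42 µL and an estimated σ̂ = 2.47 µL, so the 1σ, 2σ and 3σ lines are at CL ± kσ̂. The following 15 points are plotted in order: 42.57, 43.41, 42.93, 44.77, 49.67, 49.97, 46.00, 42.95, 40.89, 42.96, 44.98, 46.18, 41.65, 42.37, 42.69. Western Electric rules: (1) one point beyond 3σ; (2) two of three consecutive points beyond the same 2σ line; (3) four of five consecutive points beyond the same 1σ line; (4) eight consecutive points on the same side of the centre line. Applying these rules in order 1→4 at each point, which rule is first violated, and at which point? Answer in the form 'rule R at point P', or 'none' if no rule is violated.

Zone of each point (C = within 1σ̂, B = 1σ̂–2σ̂, A = 2σ̂–3σ̂, * = beyond 3σ̂; sign = side of CL): 1:-C, 2:-C, 3:-C, 4:+C, 5:+A, 6:+A, 7:+C, 8:-C, 9:-B, 10:-C, 11:+C, 12:+C, 13:-B, 14:-C, 15:-C
Rule 2 (two of three consecutive points beyond the same 2σ limit) is satisfied at point 6.

rule 2 at point 6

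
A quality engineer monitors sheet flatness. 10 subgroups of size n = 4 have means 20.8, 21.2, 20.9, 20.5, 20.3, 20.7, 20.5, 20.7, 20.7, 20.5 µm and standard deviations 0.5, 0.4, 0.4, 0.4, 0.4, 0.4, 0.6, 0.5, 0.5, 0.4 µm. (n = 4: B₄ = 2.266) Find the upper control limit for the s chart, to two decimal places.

1.02

s̄ = (0.5 + 0.4 + 0.4 + 0.4 + 0.4 + 0.4 + 0.6 + 0.5 + 0.5 + 0.4) / 10 = 0.4500
UCL_s = B₄·s̄ = 2.266 × 0.4500 = 1.0197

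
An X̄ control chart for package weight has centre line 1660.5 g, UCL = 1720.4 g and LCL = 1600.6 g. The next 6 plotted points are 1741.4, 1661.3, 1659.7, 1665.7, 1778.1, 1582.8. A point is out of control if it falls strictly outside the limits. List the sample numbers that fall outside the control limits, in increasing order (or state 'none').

1, 5, 6

Compare each point to [1600.6, 1720.4]: sample 1 = 1741.4 > UCL; sample 5 = 1778.1 > UCL; sample 6 = 1582.8 < LCL.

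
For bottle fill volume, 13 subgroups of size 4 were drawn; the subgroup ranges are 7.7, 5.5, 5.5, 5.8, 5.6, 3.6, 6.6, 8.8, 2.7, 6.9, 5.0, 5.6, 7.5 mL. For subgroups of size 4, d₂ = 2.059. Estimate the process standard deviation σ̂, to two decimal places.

R̄ = (7.7 + 5.5 + 5.5 + 5.8 + 5.6 + 3.6 + 6.6 + 8.8 + 2.7 + 6.9 + 5.0 + 5.6 + 7.5) / 13 = 5.9077
σ̂ = R̄ / d₂ = 5.9077 / 2.059 = 2.8692

2.87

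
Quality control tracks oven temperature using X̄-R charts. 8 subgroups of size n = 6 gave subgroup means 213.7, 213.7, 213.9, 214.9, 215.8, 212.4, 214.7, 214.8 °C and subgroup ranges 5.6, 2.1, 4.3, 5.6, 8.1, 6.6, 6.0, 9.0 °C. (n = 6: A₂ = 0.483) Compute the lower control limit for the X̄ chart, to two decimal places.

211.38

X̄̄ = (213.7 + 213.7 + 213.9 + 214.9 + 215.8 + 212.4 + 214.7 + 214.8) / 8 = 1713.9000 / 8 = 214.2375
R̄ = (5.6 + 2.1 + 4.3 + 5.6 + 8.1 + 6.6 + 6.0 + 9.0) / 8 = 47.3000 / 8 = 5.9125
LCL = X̄̄ − A₂·R̄ = 214.2375 − 0.483 × 5.9125 = 211.3818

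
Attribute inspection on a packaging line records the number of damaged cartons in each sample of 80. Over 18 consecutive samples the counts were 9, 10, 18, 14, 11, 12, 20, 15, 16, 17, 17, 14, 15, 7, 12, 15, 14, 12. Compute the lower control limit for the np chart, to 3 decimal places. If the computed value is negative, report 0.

p̄ = Σdᵢ / (k·n) = 248 / (18 × 80) = 0.17222
LCL = np̄ − 3·√(np̄(1−p̄)) = 13.7778 − 3 × 3.3771 = 3.6464

3.646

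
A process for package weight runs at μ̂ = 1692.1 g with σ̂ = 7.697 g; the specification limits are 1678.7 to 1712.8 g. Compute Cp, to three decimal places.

0.738

Cp = (USL − LSL) / (6σ̂) = (1712.8 − 1678.7) / (6 × 7.697) = 34.1000 / 46.1820 = 0.7384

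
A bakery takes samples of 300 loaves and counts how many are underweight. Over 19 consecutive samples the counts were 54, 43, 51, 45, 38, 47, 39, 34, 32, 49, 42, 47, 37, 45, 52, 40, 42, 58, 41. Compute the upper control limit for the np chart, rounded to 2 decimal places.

p̄ = Σdᵢ / (k·n) = 836 / (19 × 300) = 0.14667
UCL = np̄ + 3·√(np̄(1−p̄)) = 44.0000 + 3 × √(44.0000×0.85333) = 44.0000 + 3 × 6.1275 = 62.3826

62.38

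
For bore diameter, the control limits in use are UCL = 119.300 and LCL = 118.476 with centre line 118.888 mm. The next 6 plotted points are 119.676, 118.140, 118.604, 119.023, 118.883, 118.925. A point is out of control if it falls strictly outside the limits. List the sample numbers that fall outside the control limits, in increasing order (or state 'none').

Compare each point to [118.476, 119.300]: sample 1 = 119.676 > UCL; sample 2 = 118.140 < LCL.

1, 2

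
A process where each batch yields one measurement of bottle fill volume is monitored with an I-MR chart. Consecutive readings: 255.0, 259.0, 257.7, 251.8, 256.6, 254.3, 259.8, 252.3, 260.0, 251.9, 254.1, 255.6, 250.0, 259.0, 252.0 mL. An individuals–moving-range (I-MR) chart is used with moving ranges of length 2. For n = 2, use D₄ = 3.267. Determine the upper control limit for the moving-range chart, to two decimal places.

Moving ranges: 4.0, 1.3, 5.9, 4.8, 2.3, 5.5, 7.5, 7.7, 8.1, 2.2, 1.5, 5.6, 9.0, 7.0; M̄R̄ = 72.4000 / 14 = 5.1714
UCL_MR = D₄·M̄R̄ = 3.267 × 5.1714 = 16.8951

16.90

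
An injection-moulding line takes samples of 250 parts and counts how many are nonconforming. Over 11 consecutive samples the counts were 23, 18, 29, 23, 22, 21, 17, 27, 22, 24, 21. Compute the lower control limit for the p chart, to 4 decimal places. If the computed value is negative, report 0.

0.0356

p̄ = Σdᵢ / (k·n) = 247 / (11 × 250) = 0.08982
LCL = p̄ − 3·√(p̄(1−p̄)/n) = 0.08982 − 3 × 0.01808 = 0.03557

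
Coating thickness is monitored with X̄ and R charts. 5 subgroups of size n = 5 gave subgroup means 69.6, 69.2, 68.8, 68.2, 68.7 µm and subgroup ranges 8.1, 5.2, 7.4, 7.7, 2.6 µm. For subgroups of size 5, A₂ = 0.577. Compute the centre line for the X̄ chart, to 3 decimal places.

68.900

X̄̄ = (69.6 + 69.2 + 68.8 + 68.2 + 68.7) / 5 = 344.5000 / 5 = 68.9000
CL = X̄̄ = 68.9000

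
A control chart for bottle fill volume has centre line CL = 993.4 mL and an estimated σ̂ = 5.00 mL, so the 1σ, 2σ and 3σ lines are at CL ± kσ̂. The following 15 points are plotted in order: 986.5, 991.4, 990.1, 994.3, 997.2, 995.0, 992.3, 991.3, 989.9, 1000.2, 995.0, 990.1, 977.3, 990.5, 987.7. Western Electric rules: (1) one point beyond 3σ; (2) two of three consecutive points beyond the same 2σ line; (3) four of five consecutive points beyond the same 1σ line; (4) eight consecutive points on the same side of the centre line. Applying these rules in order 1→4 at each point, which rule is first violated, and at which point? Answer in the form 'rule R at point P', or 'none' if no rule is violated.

rule 1 at point 13

Zone of each point (C = within 1σ̂, B = 1σ̂–2σ̂, A = 2σ̂–3σ̂, * = beyond 3σ̂; sign = side of CL): 1:-B, 2:-C, 3:-C, 4:+C, 5:+C, 6:+C, 7:-C, 8:-C, 9:-C, 10:+B, 11:+C, 12:-C, 13:-*, 14:-C, 15:-B
Rule 1 (one point beyond the 3σ limits) is satisfied at point 13.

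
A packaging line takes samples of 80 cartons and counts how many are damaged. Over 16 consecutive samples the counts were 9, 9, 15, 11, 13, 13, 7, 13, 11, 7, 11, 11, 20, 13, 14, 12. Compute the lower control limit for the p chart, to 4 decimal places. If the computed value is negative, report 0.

p̄ = Σdᵢ / (k·n) = 189 / (16 × 80) = 0.14766
LCL = p̄ − 3·√(p̄(1−p̄)/n) = 0.14766 − 3 × 0.03966 = 0.02867

0.0287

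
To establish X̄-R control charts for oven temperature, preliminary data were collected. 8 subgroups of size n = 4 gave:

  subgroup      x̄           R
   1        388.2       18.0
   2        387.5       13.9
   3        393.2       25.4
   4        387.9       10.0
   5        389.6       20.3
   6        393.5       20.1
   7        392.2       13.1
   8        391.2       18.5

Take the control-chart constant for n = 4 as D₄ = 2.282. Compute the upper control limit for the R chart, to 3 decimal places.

R̄ = (18.0 + 13.9 + 25.4 + 10.0 + 20.3 + 20.1 + 13.1 + 18.5) / 8 = 139.3000 / 8 = 17.4125
UCL_R = D₄·R̄ = 2.282 × 17.4125 = 39.7353

39.735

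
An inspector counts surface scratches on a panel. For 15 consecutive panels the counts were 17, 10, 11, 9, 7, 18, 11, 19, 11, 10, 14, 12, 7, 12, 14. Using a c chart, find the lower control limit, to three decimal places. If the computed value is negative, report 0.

c̄ = (17 + 10 + 11 + 9 + 7 + 18 + 11 + 19 + 11 + 10 + 14 + 12 + 7 + 12 + 14) / 15 = 182 / 15 = 12.1333
LCL = c̄ − 3√c̄ = 12.1333 − 3 × 3.4833 = 1.6835

1.683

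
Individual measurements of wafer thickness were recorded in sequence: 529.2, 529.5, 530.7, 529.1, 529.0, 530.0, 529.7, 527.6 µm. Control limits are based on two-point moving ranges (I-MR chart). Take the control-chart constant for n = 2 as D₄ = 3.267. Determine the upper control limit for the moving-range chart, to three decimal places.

3.080

Moving ranges: 0.3, 1.2, 1.6, 0.1, 1.0, 0.3, 2.1; M̄R̄ = 6.6000 / 7 = 0.9429
UCL_MR = D₄·M̄R̄ = 3.267 × 0.9429 = 3.0803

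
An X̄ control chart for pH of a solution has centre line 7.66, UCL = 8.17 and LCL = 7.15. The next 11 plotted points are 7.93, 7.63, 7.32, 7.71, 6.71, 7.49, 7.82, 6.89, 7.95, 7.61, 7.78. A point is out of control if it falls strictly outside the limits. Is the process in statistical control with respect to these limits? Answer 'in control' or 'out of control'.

out of control

Compare each point to [7.15, 8.17]: sample 5 = 6.71 < LCL; sample 8 = 6.89 < LCL.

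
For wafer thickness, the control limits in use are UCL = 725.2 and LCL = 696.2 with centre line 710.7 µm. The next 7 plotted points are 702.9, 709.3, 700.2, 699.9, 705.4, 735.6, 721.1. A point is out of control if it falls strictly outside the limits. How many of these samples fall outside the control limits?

1

Compare each point to [696.2, 725.2]: sample 6 = 735.6 > UCL.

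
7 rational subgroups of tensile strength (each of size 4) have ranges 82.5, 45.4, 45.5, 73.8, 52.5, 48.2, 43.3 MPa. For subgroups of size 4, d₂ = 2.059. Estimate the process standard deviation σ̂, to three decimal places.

27.142

R̄ = (82.5 + 45.4 + 45.5 + 73.8 + 52.5 + 48.2 + 43.3) / 7 = 55.8857
σ̂ = R̄ / d₂ = 55.8857 / 2.059 = 27.1422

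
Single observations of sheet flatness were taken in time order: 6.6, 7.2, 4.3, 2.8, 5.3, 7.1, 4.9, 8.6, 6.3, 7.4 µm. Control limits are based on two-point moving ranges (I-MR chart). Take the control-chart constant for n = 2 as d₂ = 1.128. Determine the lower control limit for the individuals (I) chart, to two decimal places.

X̄ = (6.6 + 7.2 + 4.3 + 2.8 + 5.3 + 7.1 + 4.9 + 8.6 + 6.3 + 7.4) / 10 = 6.0500
Moving ranges: 0.6, 2.9, 1.5, 2.5, 1.8, 2.2, 3.7, 2.3, 1.1; M̄R̄ = 18.6000 / 9 = 2.0667
LCL = X̄ − 3·M̄R̄/d₂ = 6.0500 − 3 × 2.0667 / 1.128 = 0.5535

0.55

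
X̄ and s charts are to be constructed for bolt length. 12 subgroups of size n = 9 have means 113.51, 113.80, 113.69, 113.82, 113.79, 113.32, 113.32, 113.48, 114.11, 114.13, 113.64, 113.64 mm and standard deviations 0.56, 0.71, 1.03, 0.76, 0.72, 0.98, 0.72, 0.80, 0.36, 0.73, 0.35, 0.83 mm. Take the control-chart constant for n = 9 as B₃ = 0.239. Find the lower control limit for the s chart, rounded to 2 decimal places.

s̄ = (0.56 + 0.71 + 1.03 + 0.76 + 0.72 + 0.98 + 0.72 + 0.80 + 0.36 + 0.73 + 0.35 + 0.83) / 12 = 0.7125
LCL_s = B₃·s̄ = 0.239 × 0.7125 = 0.1703

0.17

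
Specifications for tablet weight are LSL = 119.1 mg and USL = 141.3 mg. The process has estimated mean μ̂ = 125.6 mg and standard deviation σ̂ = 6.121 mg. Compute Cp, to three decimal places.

Cp = (USL − LSL) / (6σ̂) = (141.3 − 119.1) / (6 × 6.121) = 22.2000 / 36.7260 = 0.6045

0.604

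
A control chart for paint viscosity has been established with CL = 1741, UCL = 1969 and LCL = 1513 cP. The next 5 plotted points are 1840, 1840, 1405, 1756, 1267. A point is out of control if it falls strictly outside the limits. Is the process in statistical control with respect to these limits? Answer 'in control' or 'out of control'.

Compare each point to [1513, 1969]: sample 3 = 1405 < LCL; sample 5 = 1267 < LCL.

out of control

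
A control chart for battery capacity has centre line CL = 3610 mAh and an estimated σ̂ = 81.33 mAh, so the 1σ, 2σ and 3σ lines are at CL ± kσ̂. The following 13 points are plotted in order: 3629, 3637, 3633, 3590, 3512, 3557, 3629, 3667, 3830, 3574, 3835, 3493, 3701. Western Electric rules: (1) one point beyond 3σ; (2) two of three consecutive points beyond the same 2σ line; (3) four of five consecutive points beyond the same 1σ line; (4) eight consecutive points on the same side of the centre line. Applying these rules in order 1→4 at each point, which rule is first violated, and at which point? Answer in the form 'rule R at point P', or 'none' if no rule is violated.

rule 2 at point 11

Zone of each point (C = within 1σ̂, B = 1σ̂–2σ̂, A = 2σ̂–3σ̂, * = beyond 3σ̂; sign = side of CL): 1:+C, 2:+C, 3:+C, 4:-C, 5:-B, 6:-C, 7:+C, 8:+C, 9:+A, 10:-C, 11:+A, 12:-B, 13:+B
Rule 2 (two of three consecutive points beyond the same 2σ limit) is satisfied at point 11.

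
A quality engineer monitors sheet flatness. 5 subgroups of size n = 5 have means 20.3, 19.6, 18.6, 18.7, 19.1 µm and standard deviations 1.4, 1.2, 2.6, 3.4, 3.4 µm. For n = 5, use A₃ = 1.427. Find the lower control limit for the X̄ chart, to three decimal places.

X̄̄ = (20.3 + 19.6 + 18.6 + 18.7 + 19.1) / 5 = 19.2600
s̄ = (1.4 + 1.2 + 2.6 + 3.4 + 3.4) / 5 = 2.4000
LCL = X̄̄ − A₃·s̄ = 19.2600 − 1.427 × 2.4000 = 15.8352

15.835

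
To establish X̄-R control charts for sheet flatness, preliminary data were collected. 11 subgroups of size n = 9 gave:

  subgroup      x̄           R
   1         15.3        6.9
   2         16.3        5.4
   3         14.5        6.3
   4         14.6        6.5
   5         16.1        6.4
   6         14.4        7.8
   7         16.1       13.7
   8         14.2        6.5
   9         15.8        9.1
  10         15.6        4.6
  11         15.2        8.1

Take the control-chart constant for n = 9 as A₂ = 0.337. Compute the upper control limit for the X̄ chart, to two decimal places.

X̄̄ = (15.3 + 16.3 + 14.5 + 14.6 + 16.1 + 14.4 + 16.1 + 14.2 + 15.8 + 15.6 + 15.2) / 11 = 168.1000 / 11 = 15.2818
R̄ = (6.9 + 5.4 + 6.3 + 6.5 + 6.4 + 7.8 + 13.7 + 6.5 + 9.1 + 4.6 + 8.1) / 11 = 81.3000 / 11 = 7.3909
UCL = X̄̄ + A₂·R̄ = 15.2818 + 0.337 × 7.3909 = 17.7726

17.77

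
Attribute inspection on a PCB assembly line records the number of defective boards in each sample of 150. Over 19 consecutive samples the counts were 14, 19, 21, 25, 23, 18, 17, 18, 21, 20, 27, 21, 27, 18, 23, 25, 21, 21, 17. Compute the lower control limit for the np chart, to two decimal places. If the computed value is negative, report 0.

8.13

p̄ = Σdᵢ / (k·n) = 396 / (19 × 150) = 0.13895
LCL = np̄ − 3·√(np̄(1−p̄)) = 20.8421 − 3 × 4.2363 = 8.1332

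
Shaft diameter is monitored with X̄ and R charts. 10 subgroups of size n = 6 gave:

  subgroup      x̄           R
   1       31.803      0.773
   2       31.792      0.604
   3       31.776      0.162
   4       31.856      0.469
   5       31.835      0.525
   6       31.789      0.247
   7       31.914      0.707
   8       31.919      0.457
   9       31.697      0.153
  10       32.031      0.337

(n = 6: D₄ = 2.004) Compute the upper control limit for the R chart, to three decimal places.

R̄ = (0.773 + 0.604 + 0.162 + 0.469 + 0.525 + 0.247 + 0.707 + 0.457 + 0.153 + 0.337) / 10 = 4.4340 / 10 = 0.4434
UCL_R = D₄·R̄ = 2.004 × 0.4434 = 0.8886

0.889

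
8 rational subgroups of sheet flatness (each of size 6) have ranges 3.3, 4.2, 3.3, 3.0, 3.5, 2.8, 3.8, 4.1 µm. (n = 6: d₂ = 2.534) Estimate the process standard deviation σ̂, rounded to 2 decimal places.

R̄ = (3.3 + 4.2 + 3.3 + 3.0 + 3.5 + 2.8 + 3.8 + 4.1) / 8 = 3.5000
σ̂ = R̄ / d₂ = 3.5000 / 2.534 = 1.3812

1.38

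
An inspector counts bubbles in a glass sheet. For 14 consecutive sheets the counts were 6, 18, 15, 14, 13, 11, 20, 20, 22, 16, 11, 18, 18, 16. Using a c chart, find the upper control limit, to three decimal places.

c̄ = (6 + 18 + 15 + 14 + 13 + 11 + 20 + 20 + 22 + 16 + 11 + 18 + 18 + 16) / 14 = 218 / 14 = 15.5714
UCL = c̄ + 3√c̄ = 15.5714 + 3 × √15.5714 = 15.5714 + 3 × 3.9461 = 27.4096

27.410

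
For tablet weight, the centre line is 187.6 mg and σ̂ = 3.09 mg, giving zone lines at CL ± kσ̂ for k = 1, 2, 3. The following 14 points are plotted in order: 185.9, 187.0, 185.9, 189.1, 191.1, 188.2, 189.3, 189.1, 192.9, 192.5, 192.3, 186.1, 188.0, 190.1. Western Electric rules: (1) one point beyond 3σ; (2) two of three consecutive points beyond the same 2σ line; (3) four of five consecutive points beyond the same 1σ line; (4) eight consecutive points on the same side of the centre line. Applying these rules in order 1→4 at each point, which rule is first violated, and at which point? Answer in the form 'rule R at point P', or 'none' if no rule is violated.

rule 4 at point 11

Zone of each point (C = within 1σ̂, B = 1σ̂–2σ̂, A = 2σ̂–3σ̂, * = beyond 3σ̂; sign = side of CL): 1:-C, 2:-C, 3:-C, 4:+C, 5:+B, 6:+C, 7:+C, 8:+C, 9:+B, 10:+B, 11:+B, 12:-C, 13:+C, 14:+C
Rule 4 (eight consecutive points on the same side of the centre line) is satisfied at point 11.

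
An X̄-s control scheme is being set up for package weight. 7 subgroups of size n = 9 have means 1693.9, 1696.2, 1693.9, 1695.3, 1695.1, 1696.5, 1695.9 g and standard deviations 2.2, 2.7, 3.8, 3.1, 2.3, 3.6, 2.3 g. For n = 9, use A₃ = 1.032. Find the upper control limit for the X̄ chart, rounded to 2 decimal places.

1698.21

X̄̄ = (1693.9 + 1696.2 + 1693.9 + 1695.3 + 1695.1 + 1696.5 + 1695.9) / 7 = 1695.2571
s̄ = (2.2 + 2.7 + 3.8 + 3.1 + 2.3 + 3.6 + 2.3) / 7 = 2.8571
UCL = X̄̄ + A₃·s̄ = 1695.2571 + 1.032 × 2.8571 = 1698.2057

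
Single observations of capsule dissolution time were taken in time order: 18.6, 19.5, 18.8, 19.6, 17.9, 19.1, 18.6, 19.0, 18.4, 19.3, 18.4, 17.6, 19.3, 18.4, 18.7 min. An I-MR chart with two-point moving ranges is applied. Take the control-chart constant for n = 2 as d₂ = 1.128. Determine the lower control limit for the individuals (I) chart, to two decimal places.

16.41

X̄ = (18.6 + 19.5 + 18.8 + 19.6 + 17.9 + 19.1 + 18.6 + 19.0 + 18.4 + 19.3 + 18.4 + 17.6 + 19.3 + 18.4 + 18.7) / 15 = 18.7467
Moving ranges: 0.9, 0.7, 0.8, 1.7, 1.2, 0.5, 0.4, 0.6, 0.9, 0.9, 0.8, 1.7, 0.9, 0.3; M̄R̄ = 12.3000 / 14 = 0.8786
LCL = X̄ − 3·M̄R̄/d₂ = 18.7467 − 3 × 0.8786 / 1.128 = 16.4100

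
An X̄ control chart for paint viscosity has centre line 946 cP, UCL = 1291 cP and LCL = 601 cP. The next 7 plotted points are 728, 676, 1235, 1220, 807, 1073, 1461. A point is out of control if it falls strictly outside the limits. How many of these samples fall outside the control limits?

Compare each point to [601, 1291]: sample 7 = 1461 > UCL.

1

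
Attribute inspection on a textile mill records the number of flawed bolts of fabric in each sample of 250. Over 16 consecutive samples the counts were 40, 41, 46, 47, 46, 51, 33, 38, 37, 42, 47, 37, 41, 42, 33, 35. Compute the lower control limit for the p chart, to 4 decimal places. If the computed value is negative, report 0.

0.0937

p̄ = Σdᵢ / (k·n) = 656 / (16 × 250) = 0.16400
LCL = p̄ − 3·√(p̄(1−p̄)/n) = 0.16400 − 3 × 0.02342 = 0.09375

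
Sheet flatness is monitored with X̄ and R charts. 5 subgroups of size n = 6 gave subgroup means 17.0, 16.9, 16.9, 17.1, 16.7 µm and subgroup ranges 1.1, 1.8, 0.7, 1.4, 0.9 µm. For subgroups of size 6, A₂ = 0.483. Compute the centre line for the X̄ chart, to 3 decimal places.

X̄̄ = (17.0 + 16.9 + 16.9 + 17.1 + 16.7) / 5 = 84.6000 / 5 = 16.9200
CL = X̄̄ = 16.9200

16.920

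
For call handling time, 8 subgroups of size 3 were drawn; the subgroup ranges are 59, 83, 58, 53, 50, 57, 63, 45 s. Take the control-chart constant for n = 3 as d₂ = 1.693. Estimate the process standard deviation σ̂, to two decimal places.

34.55

R̄ = (59 + 83 + 58 + 53 + 50 + 57 + 63 + 45) / 8 = 58.5000
σ̂ = R̄ / d₂ = 58.5000 / 1.693 = 34.5540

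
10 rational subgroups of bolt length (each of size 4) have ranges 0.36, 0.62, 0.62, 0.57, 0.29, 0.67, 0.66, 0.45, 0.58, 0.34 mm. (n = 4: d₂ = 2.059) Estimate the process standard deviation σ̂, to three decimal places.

0.251

R̄ = (0.36 + 0.62 + 0.62 + 0.57 + 0.29 + 0.67 + 0.66 + 0.45 + 0.58 + 0.34) / 10 = 0.5160
σ̂ = R̄ / d₂ = 0.5160 / 2.059 = 0.2506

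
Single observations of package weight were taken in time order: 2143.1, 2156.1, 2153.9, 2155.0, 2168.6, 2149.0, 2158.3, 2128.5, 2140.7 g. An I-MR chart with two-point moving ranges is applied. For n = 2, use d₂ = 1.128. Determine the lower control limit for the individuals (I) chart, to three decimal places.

X̄ = (2143.1 + 2156.1 + 2153.9 + 2155.0 + 2168.6 + 2149.0 + 2158.3 + 2128.5 + 2140.7) / 9 = 2150.3556
Moving ranges: 13.0, 2.2, 1.1, 13.6, 19.6, 9.3, 29.8, 12.2; M̄R̄ = 100.8000 / 8 = 12.6000
LCL = X̄ − 3·M̄R̄/d₂ = 2150.3556 − 3 × 12.6000 / 1.128 = 2116.8449

2116.845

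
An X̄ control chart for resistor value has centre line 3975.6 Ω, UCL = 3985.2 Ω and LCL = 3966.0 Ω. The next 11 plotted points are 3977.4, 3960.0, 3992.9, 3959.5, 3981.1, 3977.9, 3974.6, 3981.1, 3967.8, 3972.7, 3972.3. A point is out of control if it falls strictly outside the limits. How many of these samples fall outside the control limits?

3

Compare each point to [3966.0, 3985.2]: sample 2 = 3960.0 < LCL; sample 3 = 3992.9 > UCL; sample 4 = 3959.5 < LCL.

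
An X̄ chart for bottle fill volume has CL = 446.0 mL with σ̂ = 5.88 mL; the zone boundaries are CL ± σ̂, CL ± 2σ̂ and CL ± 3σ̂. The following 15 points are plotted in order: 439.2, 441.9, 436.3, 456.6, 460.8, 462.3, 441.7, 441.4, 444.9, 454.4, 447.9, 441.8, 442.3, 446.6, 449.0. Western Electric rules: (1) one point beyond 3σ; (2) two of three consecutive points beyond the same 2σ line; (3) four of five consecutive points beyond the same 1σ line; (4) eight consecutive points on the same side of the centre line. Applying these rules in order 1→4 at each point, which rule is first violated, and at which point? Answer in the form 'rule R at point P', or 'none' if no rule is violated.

rule 2 at point 6

Zone of each point (C = within 1σ̂, B = 1σ̂–2σ̂, A = 2σ̂–3σ̂, * = beyond 3σ̂; sign = side of CL): 1:-B, 2:-C, 3:-B, 4:+B, 5:+A, 6:+A, 7:-C, 8:-C, 9:-C, 10:+B, 11:+C, 12:-C, 13:-C, 14:+C, 15:+C
Rule 2 (two of three consecutive points beyond the same 2σ limit) is satisfied at point 6.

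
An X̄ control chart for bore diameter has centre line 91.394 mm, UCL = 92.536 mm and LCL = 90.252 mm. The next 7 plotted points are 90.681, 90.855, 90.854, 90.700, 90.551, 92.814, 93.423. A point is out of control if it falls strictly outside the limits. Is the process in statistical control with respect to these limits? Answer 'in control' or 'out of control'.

out of control

Compare each point to [90.252, 92.536]: sample 6 = 92.814 > UCL; sample 7 = 93.423 > UCL.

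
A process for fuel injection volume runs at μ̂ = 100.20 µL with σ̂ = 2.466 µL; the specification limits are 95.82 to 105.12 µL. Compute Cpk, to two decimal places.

0.59

Cpu = (USL − μ̂) / (3σ̂) = (105.12 − 100.20) / (3 × 2.466) = 0.6650; Cpl = (μ̂ − LSL) / (3σ̂) = (100.20 − 95.82) / (3 × 2.466) = 0.5921; Cpk = min(Cpu, Cpl) = 0.5921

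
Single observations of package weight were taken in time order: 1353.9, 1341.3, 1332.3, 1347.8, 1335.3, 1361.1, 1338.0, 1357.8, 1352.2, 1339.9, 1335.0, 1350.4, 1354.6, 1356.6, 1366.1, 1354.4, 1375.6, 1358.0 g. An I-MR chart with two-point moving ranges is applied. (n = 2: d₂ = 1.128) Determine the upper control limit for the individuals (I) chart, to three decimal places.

1385.413

X̄ = (1353.9 + 1341.3 + 1332.3 + 1347.8 + 1335.3 + 1361.1 + 1338.0 + 1357.8 + 1352.2 + 1339.9 + 1335.0 + 1350.4 + 1354.6 + 1356.6 + 1366.1 + 1354.4 + 1375.6 + 1358.0) / 18 = 1350.5722
Moving ranges: 12.6, 9.0, 15.5, 12.5, 25.8, 23.1, 19.8, 5.6, 12.3, 4.9, 15.4, 4.2, 2.0, 9.5, 11.7, 21.2, 17.6; M̄R̄ = 222.7000 / 17 = 13.1000
UCL = X̄ + 3·M̄R̄/d₂ = 1350.5722 + 3 × 13.1000 / 1.128 = 1385.4126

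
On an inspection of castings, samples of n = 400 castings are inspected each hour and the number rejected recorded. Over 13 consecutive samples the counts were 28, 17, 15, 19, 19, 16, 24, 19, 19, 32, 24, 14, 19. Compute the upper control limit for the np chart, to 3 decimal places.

p̄ = Σdᵢ / (k·n) = 265 / (13 × 400) = 0.05096
UCL = np̄ + 3·√(np̄(1−p̄)) = 20.3846 + 3 × √(20.3846×0.94904) = 20.3846 + 3 × 4.3984 = 33.5798

33.580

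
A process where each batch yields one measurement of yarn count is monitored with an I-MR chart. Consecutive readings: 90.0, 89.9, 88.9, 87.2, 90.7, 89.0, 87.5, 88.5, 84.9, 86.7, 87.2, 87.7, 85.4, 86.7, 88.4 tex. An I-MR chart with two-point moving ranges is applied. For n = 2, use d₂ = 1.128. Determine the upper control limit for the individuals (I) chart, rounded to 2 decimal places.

92.13

X̄ = (90.0 + 89.9 + 88.9 + 87.2 + 90.7 + 89.0 + 87.5 + 88.5 + 84.9 + 86.7 + 87.2 + 87.7 + 85.4 + 86.7 + 88.4) / 15 = 87.9133
Moving ranges: 0.1, 1.0, 1.7, 3.5, 1.7, 1.5, 1.0, 3.6, 1.8, 0.5, 0.5, 2.3, 1.3, 1.7; M̄R̄ = 22.2000 / 14 = 1.5857
UCL = X̄ + 3·M̄R̄/d₂ = 87.9133 + 3 × 1.5857 / 1.128 = 92.1307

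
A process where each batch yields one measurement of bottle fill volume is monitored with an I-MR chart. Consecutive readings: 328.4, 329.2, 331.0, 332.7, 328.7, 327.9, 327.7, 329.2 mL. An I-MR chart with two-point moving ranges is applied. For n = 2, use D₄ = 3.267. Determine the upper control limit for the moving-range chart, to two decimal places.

5.04

Moving ranges: 0.8, 1.8, 1.7, 4.0, 0.8, 0.2, 1.5; M̄R̄ = 10.8000 / 7 = 1.5429
UCL_MR = D₄·M̄R̄ = 3.267 × 1.5429 = 5.0405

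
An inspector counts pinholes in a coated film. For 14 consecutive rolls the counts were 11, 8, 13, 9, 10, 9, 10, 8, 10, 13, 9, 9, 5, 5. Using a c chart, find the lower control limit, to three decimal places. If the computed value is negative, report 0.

0.108

c̄ = (11 + 8 + 13 + 9 + 10 + 9 + 10 + 8 + 10 + 13 + 9 + 9 + 5 + 5) / 14 = 129 / 14 = 9.2143
LCL = c̄ − 3√c̄ = 9.2143 − 3 × 3.0355 = 0.1078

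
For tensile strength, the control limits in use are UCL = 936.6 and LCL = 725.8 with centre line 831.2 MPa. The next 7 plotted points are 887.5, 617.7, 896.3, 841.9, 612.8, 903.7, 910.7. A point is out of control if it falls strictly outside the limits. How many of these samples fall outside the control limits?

2

Compare each point to [725.8, 936.6]: sample 2 = 617.7 < LCL; sample 5 = 612.8 < LCL.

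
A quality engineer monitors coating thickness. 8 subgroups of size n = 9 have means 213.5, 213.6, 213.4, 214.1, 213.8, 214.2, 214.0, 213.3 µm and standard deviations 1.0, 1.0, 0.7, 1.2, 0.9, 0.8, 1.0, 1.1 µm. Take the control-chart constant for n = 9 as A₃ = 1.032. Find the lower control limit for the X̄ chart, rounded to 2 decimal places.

212.74

X̄̄ = (213.5 + 213.6 + 213.4 + 214.1 + 213.8 + 214.2 + 214.0 + 213.3) / 8 = 213.7375
s̄ = (1.0 + 1.0 + 0.7 + 1.2 + 0.9 + 0.8 + 1.0 + 1.1) / 8 = 0.9625
LCL = X̄̄ − A₃·s̄ = 213.7375 − 1.032 × 0.9625 = 212.7442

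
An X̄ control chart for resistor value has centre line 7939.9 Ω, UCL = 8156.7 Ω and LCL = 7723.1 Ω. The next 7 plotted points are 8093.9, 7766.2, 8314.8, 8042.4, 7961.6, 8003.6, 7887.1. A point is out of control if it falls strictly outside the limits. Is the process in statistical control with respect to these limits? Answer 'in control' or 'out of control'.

Compare each point to [7723.1, 8156.7]: sample 3 = 8314.8 > UCL.

out of control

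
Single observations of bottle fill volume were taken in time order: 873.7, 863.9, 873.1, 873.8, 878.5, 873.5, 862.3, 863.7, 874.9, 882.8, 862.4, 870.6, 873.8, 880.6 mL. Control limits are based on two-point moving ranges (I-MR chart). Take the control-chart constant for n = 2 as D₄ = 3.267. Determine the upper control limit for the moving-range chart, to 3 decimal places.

25.055

Moving ranges: 9.8, 9.2, 0.7, 4.7, 5.0, 11.2, 1.4, 11.2, 7.9, 20.4, 8.2, 3.2, 6.8; M̄R̄ = 99.7000 / 13 = 7.6692
UCL_MR = D₄·M̄R̄ = 3.267 × 7.6692 = 25.0554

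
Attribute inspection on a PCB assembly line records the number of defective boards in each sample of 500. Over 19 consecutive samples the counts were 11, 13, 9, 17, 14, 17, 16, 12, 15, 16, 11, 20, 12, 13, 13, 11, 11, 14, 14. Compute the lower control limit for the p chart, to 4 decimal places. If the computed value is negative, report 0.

0.0054

p̄ = Σdᵢ / (k·n) = 259 / (19 × 500) = 0.02726
LCL = p̄ − 3·√(p̄(1−p̄)/n) = 0.02726 − 3 × 0.00728 = 0.00541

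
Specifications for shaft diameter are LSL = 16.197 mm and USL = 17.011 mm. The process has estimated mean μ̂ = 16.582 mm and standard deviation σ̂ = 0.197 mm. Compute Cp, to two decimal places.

0.69

Cp = (USL − LSL) / (6σ̂) = (17.011 − 16.197) / (6 × 0.197) = 0.8140 / 1.1820 = 0.6887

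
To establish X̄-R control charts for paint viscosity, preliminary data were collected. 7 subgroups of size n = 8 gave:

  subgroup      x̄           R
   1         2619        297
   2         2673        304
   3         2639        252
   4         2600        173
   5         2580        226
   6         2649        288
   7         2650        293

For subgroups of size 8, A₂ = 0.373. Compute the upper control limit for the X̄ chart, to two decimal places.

X̄̄ = (2619 + 2673 + 2639 + 2600 + 2580 + 2649 + 2650) / 7 = 18410.0000 / 7 = 2630.0000
R̄ = (297 + 304 + 252 + 173 + 226 + 288 + 293) / 7 = 1833.0000 / 7 = 261.8571
UCL = X̄̄ + A₂·R̄ = 2630.0000 + 0.373 × 261.8571 = 2727.6727

2727.67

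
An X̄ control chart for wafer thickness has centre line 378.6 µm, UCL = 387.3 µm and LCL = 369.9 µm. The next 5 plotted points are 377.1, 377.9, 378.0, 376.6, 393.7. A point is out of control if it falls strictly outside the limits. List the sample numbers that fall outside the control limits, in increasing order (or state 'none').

5

Compare each point to [369.9, 387.3]: sample 5 = 393.7 > UCL.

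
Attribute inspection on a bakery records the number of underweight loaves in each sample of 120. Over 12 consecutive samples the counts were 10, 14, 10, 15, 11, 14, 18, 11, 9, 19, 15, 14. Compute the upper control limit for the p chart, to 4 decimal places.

p̄ = Σdᵢ / (k·n) = 160 / (12 × 120) = 0.11111
UCL = p̄ + 3·√(p̄(1−p̄)/n) = 0.11111 + 3 × √(0.11111×0.88889/120) = 0.11111 + 3 × 0.02869 = 0.19718

0.1972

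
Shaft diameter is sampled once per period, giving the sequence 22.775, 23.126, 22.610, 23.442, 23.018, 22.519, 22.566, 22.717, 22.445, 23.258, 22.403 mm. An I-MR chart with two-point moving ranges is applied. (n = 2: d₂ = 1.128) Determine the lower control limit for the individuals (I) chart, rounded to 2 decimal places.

21.54

X̄ = (22.775 + 23.126 + 22.610 + 23.442 + 23.018 + 22.519 + 22.566 + 22.717 + 22.445 + 23.258 + 22.403) / 11 = 22.8072
Moving ranges: 0.351, 0.516, 0.832, 0.424, 0.499, 0.047, 0.151, 0.272, 0.813, 0.855; M̄R̄ = 4.7600 / 10 = 0.4760
LCL = X̄ − 3·M̄R̄/d₂ = 22.8072 − 3 × 0.4760 / 1.128 = 21.5412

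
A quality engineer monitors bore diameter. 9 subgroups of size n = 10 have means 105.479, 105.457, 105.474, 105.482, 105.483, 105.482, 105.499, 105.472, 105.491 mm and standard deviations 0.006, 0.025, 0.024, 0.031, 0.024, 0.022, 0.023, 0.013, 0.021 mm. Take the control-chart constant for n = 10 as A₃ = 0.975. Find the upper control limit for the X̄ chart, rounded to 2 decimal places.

X̄̄ = (105.479 + 105.457 + 105.474 + 105.482 + 105.483 + 105.482 + 105.499 + 105.472 + 105.491) / 9 = 105.4799
s̄ = (0.006 + 0.025 + 0.024 + 0.031 + 0.024 + 0.022 + 0.023 + 0.013 + 0.021) / 9 = 0.0210
UCL = X̄̄ + A₃·s̄ = 105.4799 + 0.975 × 0.0210 = 105.5004

105.50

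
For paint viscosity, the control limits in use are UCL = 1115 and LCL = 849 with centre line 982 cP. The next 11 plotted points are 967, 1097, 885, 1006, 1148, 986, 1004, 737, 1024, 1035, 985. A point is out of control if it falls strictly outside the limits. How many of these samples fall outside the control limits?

2

Compare each point to [849, 1115]: sample 5 = 1148 > UCL; sample 8 = 737 < LCL.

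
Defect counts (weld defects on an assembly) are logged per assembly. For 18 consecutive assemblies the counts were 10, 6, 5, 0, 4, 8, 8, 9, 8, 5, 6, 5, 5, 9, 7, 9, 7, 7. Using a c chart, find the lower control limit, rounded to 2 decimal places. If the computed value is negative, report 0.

c̄ = (10 + 6 + 5 + 0 + 4 + 8 + 8 + 9 + 8 + 5 + 6 + 5 + 5 + 9 + 7 + 9 + 7 + 7) / 18 = 118 / 18 = 6.5556
LCL = c̄ − 3√c̄ = 6.5556 − 3 × 2.5604 = -1.1256 → 0 (cannot be negative)

0.00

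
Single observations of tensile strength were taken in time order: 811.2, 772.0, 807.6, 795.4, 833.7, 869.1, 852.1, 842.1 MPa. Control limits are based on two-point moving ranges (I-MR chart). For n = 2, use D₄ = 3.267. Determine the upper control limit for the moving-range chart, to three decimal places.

87.602

Moving ranges: 39.2, 35.6, 12.2, 38.3, 35.4, 17.0, 10.0; M̄R̄ = 187.7000 / 7 = 26.8143
UCL_MR = D₄·M̄R̄ = 3.267 × 26.8143 = 87.6023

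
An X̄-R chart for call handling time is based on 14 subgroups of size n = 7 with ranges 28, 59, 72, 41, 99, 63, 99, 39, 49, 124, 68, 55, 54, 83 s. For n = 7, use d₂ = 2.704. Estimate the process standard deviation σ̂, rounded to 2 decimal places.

24.65

R̄ = (28 + 59 + 72 + 41 + 99 + 63 + 99 + 39 + 49 + 124 + 68 + 55 + 54 + 83) / 14 = 66.6429
σ̂ = R̄ / d₂ = 66.6429 / 2.704 = 24.6460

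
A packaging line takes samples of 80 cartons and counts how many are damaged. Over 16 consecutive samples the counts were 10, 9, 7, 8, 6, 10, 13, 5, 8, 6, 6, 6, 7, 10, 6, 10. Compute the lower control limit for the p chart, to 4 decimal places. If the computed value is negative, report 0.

p̄ = Σdᵢ / (k·n) = 127 / (16 × 80) = 0.09922
LCL = p̄ − 3·√(p̄(1−p̄)/n) = 0.09922 − 3 × 0.03342 = -0.00105 → 0 (negative, so LCL = 0)

0.0000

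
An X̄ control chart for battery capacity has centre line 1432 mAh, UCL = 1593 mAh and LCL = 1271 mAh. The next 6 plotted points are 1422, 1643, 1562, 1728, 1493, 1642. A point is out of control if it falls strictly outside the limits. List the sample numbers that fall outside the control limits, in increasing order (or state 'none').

Compare each point to [1271, 1593]: sample 2 = 1643 > UCL; sample 4 = 1728 > UCL; sample 6 = 1642 > UCL.

2, 4, 6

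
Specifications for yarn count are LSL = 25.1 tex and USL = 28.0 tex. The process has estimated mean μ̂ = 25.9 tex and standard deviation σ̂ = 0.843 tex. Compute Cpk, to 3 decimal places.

0.316

Cpu = (USL − μ̂) / (3σ̂) = (28.0 − 25.9) / (3 × 0.843) = 0.8304; Cpl = (μ̂ − LSL) / (3σ̂) = (25.9 − 25.1) / (3 × 0.843) = 0.3163; Cpk = min(Cpu, Cpl) = 0.3163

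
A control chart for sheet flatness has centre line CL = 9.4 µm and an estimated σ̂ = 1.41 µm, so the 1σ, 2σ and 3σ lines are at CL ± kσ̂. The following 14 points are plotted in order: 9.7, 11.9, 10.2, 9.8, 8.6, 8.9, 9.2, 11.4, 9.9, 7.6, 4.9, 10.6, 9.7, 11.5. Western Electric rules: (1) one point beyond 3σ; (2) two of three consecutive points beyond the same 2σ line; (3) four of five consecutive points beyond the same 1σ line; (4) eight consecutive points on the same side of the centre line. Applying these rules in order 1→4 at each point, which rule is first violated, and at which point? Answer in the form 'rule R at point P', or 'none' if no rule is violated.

rule 1 at point 11

Zone of each point (C = within 1σ̂, B = 1σ̂–2σ̂, A = 2σ̂–3σ̂, * = beyond 3σ̂; sign = side of CL): 1:+C, 2:+B, 3:+C, 4:+C, 5:-C, 6:-C, 7:-C, 8:+B, 9:+C, 10:-B, 11:-*, 12:+C, 13:+C, 14:+B
Rule 1 (one point beyond the 3σ limits) is satisfied at point 11.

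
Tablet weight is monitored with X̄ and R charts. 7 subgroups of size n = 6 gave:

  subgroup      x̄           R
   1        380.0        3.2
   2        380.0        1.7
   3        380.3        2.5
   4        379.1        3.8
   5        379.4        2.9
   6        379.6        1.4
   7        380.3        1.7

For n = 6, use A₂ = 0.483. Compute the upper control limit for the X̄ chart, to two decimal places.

381.00

X̄̄ = (380.0 + 380.0 + 380.3 + 379.1 + 379.4 + 379.6 + 380.3) / 7 = 2658.7000 / 7 = 379.8143
R̄ = (3.2 + 1.7 + 2.5 + 3.8 + 2.9 + 1.4 + 1.7) / 7 = 17.2000 / 7 = 2.4571
UCL = X̄̄ + A₂·R̄ = 379.8143 + 0.483 × 2.4571 = 381.0011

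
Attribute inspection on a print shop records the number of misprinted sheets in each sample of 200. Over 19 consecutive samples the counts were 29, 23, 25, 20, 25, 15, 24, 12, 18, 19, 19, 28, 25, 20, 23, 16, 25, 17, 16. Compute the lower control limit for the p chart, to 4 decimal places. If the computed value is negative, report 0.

0.0400

p̄ = Σdᵢ / (k·n) = 399 / (19 × 200) = 0.10500
LCL = p̄ − 3·√(p̄(1−p̄)/n) = 0.10500 − 3 × 0.02168 = 0.03997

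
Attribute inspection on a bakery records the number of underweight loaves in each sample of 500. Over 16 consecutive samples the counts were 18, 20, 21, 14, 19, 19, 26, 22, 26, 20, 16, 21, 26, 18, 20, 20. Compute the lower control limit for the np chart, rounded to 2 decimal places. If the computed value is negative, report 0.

p̄ = Σdᵢ / (k·n) = 326 / (16 × 500) = 0.04075
LCL = np̄ − 3·√(np̄(1−p̄)) = 20.3750 − 3 × 4.4209 = 7.1122

7.11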